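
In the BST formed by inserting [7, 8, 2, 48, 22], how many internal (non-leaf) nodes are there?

Tree built from: [7, 8, 2, 48, 22]
Tree (level-order array): [7, 2, 8, None, None, None, 48, 22]
Rule: An internal node has at least one child.
Per-node child counts:
  node 7: 2 child(ren)
  node 2: 0 child(ren)
  node 8: 1 child(ren)
  node 48: 1 child(ren)
  node 22: 0 child(ren)
Matching nodes: [7, 8, 48]
Count of internal (non-leaf) nodes: 3


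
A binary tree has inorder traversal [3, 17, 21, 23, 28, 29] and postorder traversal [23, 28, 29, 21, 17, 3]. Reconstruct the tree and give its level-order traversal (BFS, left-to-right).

Inorder:   [3, 17, 21, 23, 28, 29]
Postorder: [23, 28, 29, 21, 17, 3]
Algorithm: postorder visits root last, so walk postorder right-to-left;
each value is the root of the current inorder slice — split it at that
value, recurse on the right subtree first, then the left.
Recursive splits:
  root=3; inorder splits into left=[], right=[17, 21, 23, 28, 29]
  root=17; inorder splits into left=[], right=[21, 23, 28, 29]
  root=21; inorder splits into left=[], right=[23, 28, 29]
  root=29; inorder splits into left=[23, 28], right=[]
  root=28; inorder splits into left=[23], right=[]
  root=23; inorder splits into left=[], right=[]
Reconstructed level-order: [3, 17, 21, 29, 28, 23]


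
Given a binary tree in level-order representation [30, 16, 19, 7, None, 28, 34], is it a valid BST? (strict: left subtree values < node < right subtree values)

Level-order array: [30, 16, 19, 7, None, 28, 34]
Validate using subtree bounds (lo, hi): at each node, require lo < value < hi,
then recurse left with hi=value and right with lo=value.
Preorder trace (stopping at first violation):
  at node 30 with bounds (-inf, +inf): OK
  at node 16 with bounds (-inf, 30): OK
  at node 7 with bounds (-inf, 16): OK
  at node 19 with bounds (30, +inf): VIOLATION
Node 19 violates its bound: not (30 < 19 < +inf).
Result: Not a valid BST


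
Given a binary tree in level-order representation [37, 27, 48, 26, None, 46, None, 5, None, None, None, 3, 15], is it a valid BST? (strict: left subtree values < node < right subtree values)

Level-order array: [37, 27, 48, 26, None, 46, None, 5, None, None, None, 3, 15]
Validate using subtree bounds (lo, hi): at each node, require lo < value < hi,
then recurse left with hi=value and right with lo=value.
Preorder trace (stopping at first violation):
  at node 37 with bounds (-inf, +inf): OK
  at node 27 with bounds (-inf, 37): OK
  at node 26 with bounds (-inf, 27): OK
  at node 5 with bounds (-inf, 26): OK
  at node 3 with bounds (-inf, 5): OK
  at node 15 with bounds (5, 26): OK
  at node 48 with bounds (37, +inf): OK
  at node 46 with bounds (37, 48): OK
No violation found at any node.
Result: Valid BST


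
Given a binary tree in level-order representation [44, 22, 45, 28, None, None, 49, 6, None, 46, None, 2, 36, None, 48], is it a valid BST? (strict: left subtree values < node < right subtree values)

Level-order array: [44, 22, 45, 28, None, None, 49, 6, None, 46, None, 2, 36, None, 48]
Validate using subtree bounds (lo, hi): at each node, require lo < value < hi,
then recurse left with hi=value and right with lo=value.
Preorder trace (stopping at first violation):
  at node 44 with bounds (-inf, +inf): OK
  at node 22 with bounds (-inf, 44): OK
  at node 28 with bounds (-inf, 22): VIOLATION
Node 28 violates its bound: not (-inf < 28 < 22).
Result: Not a valid BST


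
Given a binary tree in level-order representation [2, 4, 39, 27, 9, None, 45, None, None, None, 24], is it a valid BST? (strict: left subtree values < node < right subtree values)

Level-order array: [2, 4, 39, 27, 9, None, 45, None, None, None, 24]
Validate using subtree bounds (lo, hi): at each node, require lo < value < hi,
then recurse left with hi=value and right with lo=value.
Preorder trace (stopping at first violation):
  at node 2 with bounds (-inf, +inf): OK
  at node 4 with bounds (-inf, 2): VIOLATION
Node 4 violates its bound: not (-inf < 4 < 2).
Result: Not a valid BST


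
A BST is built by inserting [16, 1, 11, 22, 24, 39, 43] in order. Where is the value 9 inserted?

Starting tree (level order): [16, 1, 22, None, 11, None, 24, None, None, None, 39, None, 43]
Insertion path: 16 -> 1 -> 11
Result: insert 9 as left child of 11
Final tree (level order): [16, 1, 22, None, 11, None, 24, 9, None, None, 39, None, None, None, 43]


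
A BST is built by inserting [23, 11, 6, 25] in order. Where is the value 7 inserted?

Starting tree (level order): [23, 11, 25, 6]
Insertion path: 23 -> 11 -> 6
Result: insert 7 as right child of 6
Final tree (level order): [23, 11, 25, 6, None, None, None, None, 7]


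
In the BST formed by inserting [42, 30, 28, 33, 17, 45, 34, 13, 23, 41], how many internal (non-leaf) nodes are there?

Tree built from: [42, 30, 28, 33, 17, 45, 34, 13, 23, 41]
Tree (level-order array): [42, 30, 45, 28, 33, None, None, 17, None, None, 34, 13, 23, None, 41]
Rule: An internal node has at least one child.
Per-node child counts:
  node 42: 2 child(ren)
  node 30: 2 child(ren)
  node 28: 1 child(ren)
  node 17: 2 child(ren)
  node 13: 0 child(ren)
  node 23: 0 child(ren)
  node 33: 1 child(ren)
  node 34: 1 child(ren)
  node 41: 0 child(ren)
  node 45: 0 child(ren)
Matching nodes: [42, 30, 28, 17, 33, 34]
Count of internal (non-leaf) nodes: 6


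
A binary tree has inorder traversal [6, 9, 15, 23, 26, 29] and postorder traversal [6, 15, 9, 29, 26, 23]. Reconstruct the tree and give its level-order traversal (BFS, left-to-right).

Inorder:   [6, 9, 15, 23, 26, 29]
Postorder: [6, 15, 9, 29, 26, 23]
Algorithm: postorder visits root last, so walk postorder right-to-left;
each value is the root of the current inorder slice — split it at that
value, recurse on the right subtree first, then the left.
Recursive splits:
  root=23; inorder splits into left=[6, 9, 15], right=[26, 29]
  root=26; inorder splits into left=[], right=[29]
  root=29; inorder splits into left=[], right=[]
  root=9; inorder splits into left=[6], right=[15]
  root=15; inorder splits into left=[], right=[]
  root=6; inorder splits into left=[], right=[]
Reconstructed level-order: [23, 9, 26, 6, 15, 29]


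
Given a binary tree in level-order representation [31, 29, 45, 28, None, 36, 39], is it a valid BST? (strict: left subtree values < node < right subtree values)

Level-order array: [31, 29, 45, 28, None, 36, 39]
Validate using subtree bounds (lo, hi): at each node, require lo < value < hi,
then recurse left with hi=value and right with lo=value.
Preorder trace (stopping at first violation):
  at node 31 with bounds (-inf, +inf): OK
  at node 29 with bounds (-inf, 31): OK
  at node 28 with bounds (-inf, 29): OK
  at node 45 with bounds (31, +inf): OK
  at node 36 with bounds (31, 45): OK
  at node 39 with bounds (45, +inf): VIOLATION
Node 39 violates its bound: not (45 < 39 < +inf).
Result: Not a valid BST


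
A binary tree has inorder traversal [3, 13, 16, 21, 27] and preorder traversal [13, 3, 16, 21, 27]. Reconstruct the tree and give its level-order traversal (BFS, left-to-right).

Inorder:  [3, 13, 16, 21, 27]
Preorder: [13, 3, 16, 21, 27]
Algorithm: preorder visits root first, so consume preorder in order;
for each root, split the current inorder slice at that value into
left-subtree inorder and right-subtree inorder, then recurse.
Recursive splits:
  root=13; inorder splits into left=[3], right=[16, 21, 27]
  root=3; inorder splits into left=[], right=[]
  root=16; inorder splits into left=[], right=[21, 27]
  root=21; inorder splits into left=[], right=[27]
  root=27; inorder splits into left=[], right=[]
Reconstructed level-order: [13, 3, 16, 21, 27]


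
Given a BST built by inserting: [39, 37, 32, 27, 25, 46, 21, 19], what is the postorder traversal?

Tree insertion order: [39, 37, 32, 27, 25, 46, 21, 19]
Tree (level-order array): [39, 37, 46, 32, None, None, None, 27, None, 25, None, 21, None, 19]
Postorder traversal: [19, 21, 25, 27, 32, 37, 46, 39]


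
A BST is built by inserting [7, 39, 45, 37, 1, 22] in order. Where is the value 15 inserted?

Starting tree (level order): [7, 1, 39, None, None, 37, 45, 22]
Insertion path: 7 -> 39 -> 37 -> 22
Result: insert 15 as left child of 22
Final tree (level order): [7, 1, 39, None, None, 37, 45, 22, None, None, None, 15]


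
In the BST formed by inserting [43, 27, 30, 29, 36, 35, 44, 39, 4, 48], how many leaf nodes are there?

Tree built from: [43, 27, 30, 29, 36, 35, 44, 39, 4, 48]
Tree (level-order array): [43, 27, 44, 4, 30, None, 48, None, None, 29, 36, None, None, None, None, 35, 39]
Rule: A leaf has 0 children.
Per-node child counts:
  node 43: 2 child(ren)
  node 27: 2 child(ren)
  node 4: 0 child(ren)
  node 30: 2 child(ren)
  node 29: 0 child(ren)
  node 36: 2 child(ren)
  node 35: 0 child(ren)
  node 39: 0 child(ren)
  node 44: 1 child(ren)
  node 48: 0 child(ren)
Matching nodes: [4, 29, 35, 39, 48]
Count of leaf nodes: 5


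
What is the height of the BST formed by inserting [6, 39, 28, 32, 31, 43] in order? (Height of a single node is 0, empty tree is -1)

Insertion order: [6, 39, 28, 32, 31, 43]
Tree (level-order array): [6, None, 39, 28, 43, None, 32, None, None, 31]
Compute height bottom-up (empty subtree = -1):
  height(31) = 1 + max(-1, -1) = 0
  height(32) = 1 + max(0, -1) = 1
  height(28) = 1 + max(-1, 1) = 2
  height(43) = 1 + max(-1, -1) = 0
  height(39) = 1 + max(2, 0) = 3
  height(6) = 1 + max(-1, 3) = 4
Height = 4


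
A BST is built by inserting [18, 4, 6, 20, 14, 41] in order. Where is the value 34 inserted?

Starting tree (level order): [18, 4, 20, None, 6, None, 41, None, 14]
Insertion path: 18 -> 20 -> 41
Result: insert 34 as left child of 41
Final tree (level order): [18, 4, 20, None, 6, None, 41, None, 14, 34]


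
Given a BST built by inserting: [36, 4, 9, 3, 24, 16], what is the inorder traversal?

Tree insertion order: [36, 4, 9, 3, 24, 16]
Tree (level-order array): [36, 4, None, 3, 9, None, None, None, 24, 16]
Inorder traversal: [3, 4, 9, 16, 24, 36]


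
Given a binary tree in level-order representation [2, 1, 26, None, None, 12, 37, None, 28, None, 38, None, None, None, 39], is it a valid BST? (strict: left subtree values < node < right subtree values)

Level-order array: [2, 1, 26, None, None, 12, 37, None, 28, None, 38, None, None, None, 39]
Validate using subtree bounds (lo, hi): at each node, require lo < value < hi,
then recurse left with hi=value and right with lo=value.
Preorder trace (stopping at first violation):
  at node 2 with bounds (-inf, +inf): OK
  at node 1 with bounds (-inf, 2): OK
  at node 26 with bounds (2, +inf): OK
  at node 12 with bounds (2, 26): OK
  at node 28 with bounds (12, 26): VIOLATION
Node 28 violates its bound: not (12 < 28 < 26).
Result: Not a valid BST


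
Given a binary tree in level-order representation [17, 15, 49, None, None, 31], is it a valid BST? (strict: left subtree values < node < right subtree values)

Level-order array: [17, 15, 49, None, None, 31]
Validate using subtree bounds (lo, hi): at each node, require lo < value < hi,
then recurse left with hi=value and right with lo=value.
Preorder trace (stopping at first violation):
  at node 17 with bounds (-inf, +inf): OK
  at node 15 with bounds (-inf, 17): OK
  at node 49 with bounds (17, +inf): OK
  at node 31 with bounds (17, 49): OK
No violation found at any node.
Result: Valid BST


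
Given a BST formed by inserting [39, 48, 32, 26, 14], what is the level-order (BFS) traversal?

Tree insertion order: [39, 48, 32, 26, 14]
Tree (level-order array): [39, 32, 48, 26, None, None, None, 14]
BFS from the root, enqueuing left then right child of each popped node:
  queue [39] -> pop 39, enqueue [32, 48], visited so far: [39]
  queue [32, 48] -> pop 32, enqueue [26], visited so far: [39, 32]
  queue [48, 26] -> pop 48, enqueue [none], visited so far: [39, 32, 48]
  queue [26] -> pop 26, enqueue [14], visited so far: [39, 32, 48, 26]
  queue [14] -> pop 14, enqueue [none], visited so far: [39, 32, 48, 26, 14]
Result: [39, 32, 48, 26, 14]


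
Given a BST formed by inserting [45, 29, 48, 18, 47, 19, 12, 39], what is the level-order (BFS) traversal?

Tree insertion order: [45, 29, 48, 18, 47, 19, 12, 39]
Tree (level-order array): [45, 29, 48, 18, 39, 47, None, 12, 19]
BFS from the root, enqueuing left then right child of each popped node:
  queue [45] -> pop 45, enqueue [29, 48], visited so far: [45]
  queue [29, 48] -> pop 29, enqueue [18, 39], visited so far: [45, 29]
  queue [48, 18, 39] -> pop 48, enqueue [47], visited so far: [45, 29, 48]
  queue [18, 39, 47] -> pop 18, enqueue [12, 19], visited so far: [45, 29, 48, 18]
  queue [39, 47, 12, 19] -> pop 39, enqueue [none], visited so far: [45, 29, 48, 18, 39]
  queue [47, 12, 19] -> pop 47, enqueue [none], visited so far: [45, 29, 48, 18, 39, 47]
  queue [12, 19] -> pop 12, enqueue [none], visited so far: [45, 29, 48, 18, 39, 47, 12]
  queue [19] -> pop 19, enqueue [none], visited so far: [45, 29, 48, 18, 39, 47, 12, 19]
Result: [45, 29, 48, 18, 39, 47, 12, 19]


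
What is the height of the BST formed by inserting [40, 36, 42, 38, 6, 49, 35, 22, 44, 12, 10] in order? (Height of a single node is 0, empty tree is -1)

Insertion order: [40, 36, 42, 38, 6, 49, 35, 22, 44, 12, 10]
Tree (level-order array): [40, 36, 42, 6, 38, None, 49, None, 35, None, None, 44, None, 22, None, None, None, 12, None, 10]
Compute height bottom-up (empty subtree = -1):
  height(10) = 1 + max(-1, -1) = 0
  height(12) = 1 + max(0, -1) = 1
  height(22) = 1 + max(1, -1) = 2
  height(35) = 1 + max(2, -1) = 3
  height(6) = 1 + max(-1, 3) = 4
  height(38) = 1 + max(-1, -1) = 0
  height(36) = 1 + max(4, 0) = 5
  height(44) = 1 + max(-1, -1) = 0
  height(49) = 1 + max(0, -1) = 1
  height(42) = 1 + max(-1, 1) = 2
  height(40) = 1 + max(5, 2) = 6
Height = 6


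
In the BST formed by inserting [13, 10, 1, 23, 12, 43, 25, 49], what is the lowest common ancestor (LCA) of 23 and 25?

Tree insertion order: [13, 10, 1, 23, 12, 43, 25, 49]
Tree (level-order array): [13, 10, 23, 1, 12, None, 43, None, None, None, None, 25, 49]
In a BST, the LCA of p=23, q=25 is the first node v on the
root-to-leaf path with p <= v <= q (go left if both < v, right if both > v).
Walk from root:
  at 13: both 23 and 25 > 13, go right
  at 23: 23 <= 23 <= 25, this is the LCA
LCA = 23


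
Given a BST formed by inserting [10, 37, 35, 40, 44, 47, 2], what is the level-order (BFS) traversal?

Tree insertion order: [10, 37, 35, 40, 44, 47, 2]
Tree (level-order array): [10, 2, 37, None, None, 35, 40, None, None, None, 44, None, 47]
BFS from the root, enqueuing left then right child of each popped node:
  queue [10] -> pop 10, enqueue [2, 37], visited so far: [10]
  queue [2, 37] -> pop 2, enqueue [none], visited so far: [10, 2]
  queue [37] -> pop 37, enqueue [35, 40], visited so far: [10, 2, 37]
  queue [35, 40] -> pop 35, enqueue [none], visited so far: [10, 2, 37, 35]
  queue [40] -> pop 40, enqueue [44], visited so far: [10, 2, 37, 35, 40]
  queue [44] -> pop 44, enqueue [47], visited so far: [10, 2, 37, 35, 40, 44]
  queue [47] -> pop 47, enqueue [none], visited so far: [10, 2, 37, 35, 40, 44, 47]
Result: [10, 2, 37, 35, 40, 44, 47]


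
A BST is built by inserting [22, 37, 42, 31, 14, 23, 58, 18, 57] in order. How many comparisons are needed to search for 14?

Search path for 14: 22 -> 14
Found: True
Comparisons: 2


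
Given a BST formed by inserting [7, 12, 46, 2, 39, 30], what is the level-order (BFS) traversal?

Tree insertion order: [7, 12, 46, 2, 39, 30]
Tree (level-order array): [7, 2, 12, None, None, None, 46, 39, None, 30]
BFS from the root, enqueuing left then right child of each popped node:
  queue [7] -> pop 7, enqueue [2, 12], visited so far: [7]
  queue [2, 12] -> pop 2, enqueue [none], visited so far: [7, 2]
  queue [12] -> pop 12, enqueue [46], visited so far: [7, 2, 12]
  queue [46] -> pop 46, enqueue [39], visited so far: [7, 2, 12, 46]
  queue [39] -> pop 39, enqueue [30], visited so far: [7, 2, 12, 46, 39]
  queue [30] -> pop 30, enqueue [none], visited so far: [7, 2, 12, 46, 39, 30]
Result: [7, 2, 12, 46, 39, 30]


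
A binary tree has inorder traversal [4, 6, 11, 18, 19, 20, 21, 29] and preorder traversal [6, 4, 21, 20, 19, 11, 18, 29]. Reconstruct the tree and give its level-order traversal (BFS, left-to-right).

Inorder:  [4, 6, 11, 18, 19, 20, 21, 29]
Preorder: [6, 4, 21, 20, 19, 11, 18, 29]
Algorithm: preorder visits root first, so consume preorder in order;
for each root, split the current inorder slice at that value into
left-subtree inorder and right-subtree inorder, then recurse.
Recursive splits:
  root=6; inorder splits into left=[4], right=[11, 18, 19, 20, 21, 29]
  root=4; inorder splits into left=[], right=[]
  root=21; inorder splits into left=[11, 18, 19, 20], right=[29]
  root=20; inorder splits into left=[11, 18, 19], right=[]
  root=19; inorder splits into left=[11, 18], right=[]
  root=11; inorder splits into left=[], right=[18]
  root=18; inorder splits into left=[], right=[]
  root=29; inorder splits into left=[], right=[]
Reconstructed level-order: [6, 4, 21, 20, 29, 19, 11, 18]


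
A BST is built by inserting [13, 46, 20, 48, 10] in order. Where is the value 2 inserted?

Starting tree (level order): [13, 10, 46, None, None, 20, 48]
Insertion path: 13 -> 10
Result: insert 2 as left child of 10
Final tree (level order): [13, 10, 46, 2, None, 20, 48]


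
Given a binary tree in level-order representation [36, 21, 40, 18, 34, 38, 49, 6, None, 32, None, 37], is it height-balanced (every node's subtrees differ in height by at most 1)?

Tree (level-order array): [36, 21, 40, 18, 34, 38, 49, 6, None, 32, None, 37]
Definition: a tree is height-balanced if, at every node, |h(left) - h(right)| <= 1 (empty subtree has height -1).
Bottom-up per-node check:
  node 6: h_left=-1, h_right=-1, diff=0 [OK], height=0
  node 18: h_left=0, h_right=-1, diff=1 [OK], height=1
  node 32: h_left=-1, h_right=-1, diff=0 [OK], height=0
  node 34: h_left=0, h_right=-1, diff=1 [OK], height=1
  node 21: h_left=1, h_right=1, diff=0 [OK], height=2
  node 37: h_left=-1, h_right=-1, diff=0 [OK], height=0
  node 38: h_left=0, h_right=-1, diff=1 [OK], height=1
  node 49: h_left=-1, h_right=-1, diff=0 [OK], height=0
  node 40: h_left=1, h_right=0, diff=1 [OK], height=2
  node 36: h_left=2, h_right=2, diff=0 [OK], height=3
All nodes satisfy the balance condition.
Result: Balanced


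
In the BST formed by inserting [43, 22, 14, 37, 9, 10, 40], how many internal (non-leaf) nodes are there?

Tree built from: [43, 22, 14, 37, 9, 10, 40]
Tree (level-order array): [43, 22, None, 14, 37, 9, None, None, 40, None, 10]
Rule: An internal node has at least one child.
Per-node child counts:
  node 43: 1 child(ren)
  node 22: 2 child(ren)
  node 14: 1 child(ren)
  node 9: 1 child(ren)
  node 10: 0 child(ren)
  node 37: 1 child(ren)
  node 40: 0 child(ren)
Matching nodes: [43, 22, 14, 9, 37]
Count of internal (non-leaf) nodes: 5


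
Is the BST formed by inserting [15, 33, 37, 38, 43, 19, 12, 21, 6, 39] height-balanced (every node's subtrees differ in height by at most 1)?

Tree (level-order array): [15, 12, 33, 6, None, 19, 37, None, None, None, 21, None, 38, None, None, None, 43, 39]
Definition: a tree is height-balanced if, at every node, |h(left) - h(right)| <= 1 (empty subtree has height -1).
Bottom-up per-node check:
  node 6: h_left=-1, h_right=-1, diff=0 [OK], height=0
  node 12: h_left=0, h_right=-1, diff=1 [OK], height=1
  node 21: h_left=-1, h_right=-1, diff=0 [OK], height=0
  node 19: h_left=-1, h_right=0, diff=1 [OK], height=1
  node 39: h_left=-1, h_right=-1, diff=0 [OK], height=0
  node 43: h_left=0, h_right=-1, diff=1 [OK], height=1
  node 38: h_left=-1, h_right=1, diff=2 [FAIL (|-1-1|=2 > 1)], height=2
  node 37: h_left=-1, h_right=2, diff=3 [FAIL (|-1-2|=3 > 1)], height=3
  node 33: h_left=1, h_right=3, diff=2 [FAIL (|1-3|=2 > 1)], height=4
  node 15: h_left=1, h_right=4, diff=3 [FAIL (|1-4|=3 > 1)], height=5
Node 38 violates the condition: |-1 - 1| = 2 > 1.
Result: Not balanced


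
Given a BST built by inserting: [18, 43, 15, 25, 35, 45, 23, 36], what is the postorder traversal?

Tree insertion order: [18, 43, 15, 25, 35, 45, 23, 36]
Tree (level-order array): [18, 15, 43, None, None, 25, 45, 23, 35, None, None, None, None, None, 36]
Postorder traversal: [15, 23, 36, 35, 25, 45, 43, 18]


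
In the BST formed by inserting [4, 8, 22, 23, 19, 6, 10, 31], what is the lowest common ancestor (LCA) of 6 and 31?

Tree insertion order: [4, 8, 22, 23, 19, 6, 10, 31]
Tree (level-order array): [4, None, 8, 6, 22, None, None, 19, 23, 10, None, None, 31]
In a BST, the LCA of p=6, q=31 is the first node v on the
root-to-leaf path with p <= v <= q (go left if both < v, right if both > v).
Walk from root:
  at 4: both 6 and 31 > 4, go right
  at 8: 6 <= 8 <= 31, this is the LCA
LCA = 8


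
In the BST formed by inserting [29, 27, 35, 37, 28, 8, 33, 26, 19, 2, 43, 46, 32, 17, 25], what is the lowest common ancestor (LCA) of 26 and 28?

Tree insertion order: [29, 27, 35, 37, 28, 8, 33, 26, 19, 2, 43, 46, 32, 17, 25]
Tree (level-order array): [29, 27, 35, 8, 28, 33, 37, 2, 26, None, None, 32, None, None, 43, None, None, 19, None, None, None, None, 46, 17, 25]
In a BST, the LCA of p=26, q=28 is the first node v on the
root-to-leaf path with p <= v <= q (go left if both < v, right if both > v).
Walk from root:
  at 29: both 26 and 28 < 29, go left
  at 27: 26 <= 27 <= 28, this is the LCA
LCA = 27


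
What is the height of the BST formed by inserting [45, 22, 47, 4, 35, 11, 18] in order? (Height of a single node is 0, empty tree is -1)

Insertion order: [45, 22, 47, 4, 35, 11, 18]
Tree (level-order array): [45, 22, 47, 4, 35, None, None, None, 11, None, None, None, 18]
Compute height bottom-up (empty subtree = -1):
  height(18) = 1 + max(-1, -1) = 0
  height(11) = 1 + max(-1, 0) = 1
  height(4) = 1 + max(-1, 1) = 2
  height(35) = 1 + max(-1, -1) = 0
  height(22) = 1 + max(2, 0) = 3
  height(47) = 1 + max(-1, -1) = 0
  height(45) = 1 + max(3, 0) = 4
Height = 4


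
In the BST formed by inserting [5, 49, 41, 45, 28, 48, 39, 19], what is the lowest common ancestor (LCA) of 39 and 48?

Tree insertion order: [5, 49, 41, 45, 28, 48, 39, 19]
Tree (level-order array): [5, None, 49, 41, None, 28, 45, 19, 39, None, 48]
In a BST, the LCA of p=39, q=48 is the first node v on the
root-to-leaf path with p <= v <= q (go left if both < v, right if both > v).
Walk from root:
  at 5: both 39 and 48 > 5, go right
  at 49: both 39 and 48 < 49, go left
  at 41: 39 <= 41 <= 48, this is the LCA
LCA = 41


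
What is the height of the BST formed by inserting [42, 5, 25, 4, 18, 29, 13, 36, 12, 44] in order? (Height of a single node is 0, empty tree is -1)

Insertion order: [42, 5, 25, 4, 18, 29, 13, 36, 12, 44]
Tree (level-order array): [42, 5, 44, 4, 25, None, None, None, None, 18, 29, 13, None, None, 36, 12]
Compute height bottom-up (empty subtree = -1):
  height(4) = 1 + max(-1, -1) = 0
  height(12) = 1 + max(-1, -1) = 0
  height(13) = 1 + max(0, -1) = 1
  height(18) = 1 + max(1, -1) = 2
  height(36) = 1 + max(-1, -1) = 0
  height(29) = 1 + max(-1, 0) = 1
  height(25) = 1 + max(2, 1) = 3
  height(5) = 1 + max(0, 3) = 4
  height(44) = 1 + max(-1, -1) = 0
  height(42) = 1 + max(4, 0) = 5
Height = 5


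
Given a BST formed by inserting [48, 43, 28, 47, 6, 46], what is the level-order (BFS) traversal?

Tree insertion order: [48, 43, 28, 47, 6, 46]
Tree (level-order array): [48, 43, None, 28, 47, 6, None, 46]
BFS from the root, enqueuing left then right child of each popped node:
  queue [48] -> pop 48, enqueue [43], visited so far: [48]
  queue [43] -> pop 43, enqueue [28, 47], visited so far: [48, 43]
  queue [28, 47] -> pop 28, enqueue [6], visited so far: [48, 43, 28]
  queue [47, 6] -> pop 47, enqueue [46], visited so far: [48, 43, 28, 47]
  queue [6, 46] -> pop 6, enqueue [none], visited so far: [48, 43, 28, 47, 6]
  queue [46] -> pop 46, enqueue [none], visited so far: [48, 43, 28, 47, 6, 46]
Result: [48, 43, 28, 47, 6, 46]


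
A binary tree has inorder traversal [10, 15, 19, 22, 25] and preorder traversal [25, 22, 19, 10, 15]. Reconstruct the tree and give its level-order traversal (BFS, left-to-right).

Inorder:  [10, 15, 19, 22, 25]
Preorder: [25, 22, 19, 10, 15]
Algorithm: preorder visits root first, so consume preorder in order;
for each root, split the current inorder slice at that value into
left-subtree inorder and right-subtree inorder, then recurse.
Recursive splits:
  root=25; inorder splits into left=[10, 15, 19, 22], right=[]
  root=22; inorder splits into left=[10, 15, 19], right=[]
  root=19; inorder splits into left=[10, 15], right=[]
  root=10; inorder splits into left=[], right=[15]
  root=15; inorder splits into left=[], right=[]
Reconstructed level-order: [25, 22, 19, 10, 15]


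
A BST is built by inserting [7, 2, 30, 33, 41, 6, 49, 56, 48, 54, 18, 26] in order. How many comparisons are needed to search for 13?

Search path for 13: 7 -> 30 -> 18
Found: False
Comparisons: 3


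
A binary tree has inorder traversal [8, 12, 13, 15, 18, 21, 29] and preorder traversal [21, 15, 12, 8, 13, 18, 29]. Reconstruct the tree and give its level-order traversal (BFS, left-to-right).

Inorder:  [8, 12, 13, 15, 18, 21, 29]
Preorder: [21, 15, 12, 8, 13, 18, 29]
Algorithm: preorder visits root first, so consume preorder in order;
for each root, split the current inorder slice at that value into
left-subtree inorder and right-subtree inorder, then recurse.
Recursive splits:
  root=21; inorder splits into left=[8, 12, 13, 15, 18], right=[29]
  root=15; inorder splits into left=[8, 12, 13], right=[18]
  root=12; inorder splits into left=[8], right=[13]
  root=8; inorder splits into left=[], right=[]
  root=13; inorder splits into left=[], right=[]
  root=18; inorder splits into left=[], right=[]
  root=29; inorder splits into left=[], right=[]
Reconstructed level-order: [21, 15, 29, 12, 18, 8, 13]


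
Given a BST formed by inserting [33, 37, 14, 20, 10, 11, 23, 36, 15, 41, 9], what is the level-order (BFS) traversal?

Tree insertion order: [33, 37, 14, 20, 10, 11, 23, 36, 15, 41, 9]
Tree (level-order array): [33, 14, 37, 10, 20, 36, 41, 9, 11, 15, 23]
BFS from the root, enqueuing left then right child of each popped node:
  queue [33] -> pop 33, enqueue [14, 37], visited so far: [33]
  queue [14, 37] -> pop 14, enqueue [10, 20], visited so far: [33, 14]
  queue [37, 10, 20] -> pop 37, enqueue [36, 41], visited so far: [33, 14, 37]
  queue [10, 20, 36, 41] -> pop 10, enqueue [9, 11], visited so far: [33, 14, 37, 10]
  queue [20, 36, 41, 9, 11] -> pop 20, enqueue [15, 23], visited so far: [33, 14, 37, 10, 20]
  queue [36, 41, 9, 11, 15, 23] -> pop 36, enqueue [none], visited so far: [33, 14, 37, 10, 20, 36]
  queue [41, 9, 11, 15, 23] -> pop 41, enqueue [none], visited so far: [33, 14, 37, 10, 20, 36, 41]
  queue [9, 11, 15, 23] -> pop 9, enqueue [none], visited so far: [33, 14, 37, 10, 20, 36, 41, 9]
  queue [11, 15, 23] -> pop 11, enqueue [none], visited so far: [33, 14, 37, 10, 20, 36, 41, 9, 11]
  queue [15, 23] -> pop 15, enqueue [none], visited so far: [33, 14, 37, 10, 20, 36, 41, 9, 11, 15]
  queue [23] -> pop 23, enqueue [none], visited so far: [33, 14, 37, 10, 20, 36, 41, 9, 11, 15, 23]
Result: [33, 14, 37, 10, 20, 36, 41, 9, 11, 15, 23]


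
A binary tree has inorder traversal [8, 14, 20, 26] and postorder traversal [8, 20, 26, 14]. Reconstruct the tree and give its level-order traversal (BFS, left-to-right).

Inorder:   [8, 14, 20, 26]
Postorder: [8, 20, 26, 14]
Algorithm: postorder visits root last, so walk postorder right-to-left;
each value is the root of the current inorder slice — split it at that
value, recurse on the right subtree first, then the left.
Recursive splits:
  root=14; inorder splits into left=[8], right=[20, 26]
  root=26; inorder splits into left=[20], right=[]
  root=20; inorder splits into left=[], right=[]
  root=8; inorder splits into left=[], right=[]
Reconstructed level-order: [14, 8, 26, 20]


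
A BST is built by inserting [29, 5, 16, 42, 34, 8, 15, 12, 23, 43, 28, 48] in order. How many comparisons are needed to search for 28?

Search path for 28: 29 -> 5 -> 16 -> 23 -> 28
Found: True
Comparisons: 5


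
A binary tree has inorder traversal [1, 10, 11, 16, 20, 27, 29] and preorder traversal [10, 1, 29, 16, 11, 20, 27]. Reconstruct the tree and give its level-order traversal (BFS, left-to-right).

Inorder:  [1, 10, 11, 16, 20, 27, 29]
Preorder: [10, 1, 29, 16, 11, 20, 27]
Algorithm: preorder visits root first, so consume preorder in order;
for each root, split the current inorder slice at that value into
left-subtree inorder and right-subtree inorder, then recurse.
Recursive splits:
  root=10; inorder splits into left=[1], right=[11, 16, 20, 27, 29]
  root=1; inorder splits into left=[], right=[]
  root=29; inorder splits into left=[11, 16, 20, 27], right=[]
  root=16; inorder splits into left=[11], right=[20, 27]
  root=11; inorder splits into left=[], right=[]
  root=20; inorder splits into left=[], right=[27]
  root=27; inorder splits into left=[], right=[]
Reconstructed level-order: [10, 1, 29, 16, 11, 20, 27]


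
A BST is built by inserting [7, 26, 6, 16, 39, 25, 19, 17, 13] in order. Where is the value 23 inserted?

Starting tree (level order): [7, 6, 26, None, None, 16, 39, 13, 25, None, None, None, None, 19, None, 17]
Insertion path: 7 -> 26 -> 16 -> 25 -> 19
Result: insert 23 as right child of 19
Final tree (level order): [7, 6, 26, None, None, 16, 39, 13, 25, None, None, None, None, 19, None, 17, 23]


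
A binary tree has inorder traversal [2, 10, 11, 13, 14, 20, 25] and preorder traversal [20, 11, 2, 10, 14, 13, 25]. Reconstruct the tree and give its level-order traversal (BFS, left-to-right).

Inorder:  [2, 10, 11, 13, 14, 20, 25]
Preorder: [20, 11, 2, 10, 14, 13, 25]
Algorithm: preorder visits root first, so consume preorder in order;
for each root, split the current inorder slice at that value into
left-subtree inorder and right-subtree inorder, then recurse.
Recursive splits:
  root=20; inorder splits into left=[2, 10, 11, 13, 14], right=[25]
  root=11; inorder splits into left=[2, 10], right=[13, 14]
  root=2; inorder splits into left=[], right=[10]
  root=10; inorder splits into left=[], right=[]
  root=14; inorder splits into left=[13], right=[]
  root=13; inorder splits into left=[], right=[]
  root=25; inorder splits into left=[], right=[]
Reconstructed level-order: [20, 11, 25, 2, 14, 10, 13]


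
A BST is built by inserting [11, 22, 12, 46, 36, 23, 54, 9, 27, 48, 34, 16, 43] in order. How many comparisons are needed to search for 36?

Search path for 36: 11 -> 22 -> 46 -> 36
Found: True
Comparisons: 4


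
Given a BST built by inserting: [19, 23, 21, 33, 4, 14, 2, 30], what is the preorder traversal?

Tree insertion order: [19, 23, 21, 33, 4, 14, 2, 30]
Tree (level-order array): [19, 4, 23, 2, 14, 21, 33, None, None, None, None, None, None, 30]
Preorder traversal: [19, 4, 2, 14, 23, 21, 33, 30]


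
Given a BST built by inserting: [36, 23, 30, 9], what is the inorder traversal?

Tree insertion order: [36, 23, 30, 9]
Tree (level-order array): [36, 23, None, 9, 30]
Inorder traversal: [9, 23, 30, 36]


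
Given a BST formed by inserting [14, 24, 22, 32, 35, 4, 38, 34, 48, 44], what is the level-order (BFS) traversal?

Tree insertion order: [14, 24, 22, 32, 35, 4, 38, 34, 48, 44]
Tree (level-order array): [14, 4, 24, None, None, 22, 32, None, None, None, 35, 34, 38, None, None, None, 48, 44]
BFS from the root, enqueuing left then right child of each popped node:
  queue [14] -> pop 14, enqueue [4, 24], visited so far: [14]
  queue [4, 24] -> pop 4, enqueue [none], visited so far: [14, 4]
  queue [24] -> pop 24, enqueue [22, 32], visited so far: [14, 4, 24]
  queue [22, 32] -> pop 22, enqueue [none], visited so far: [14, 4, 24, 22]
  queue [32] -> pop 32, enqueue [35], visited so far: [14, 4, 24, 22, 32]
  queue [35] -> pop 35, enqueue [34, 38], visited so far: [14, 4, 24, 22, 32, 35]
  queue [34, 38] -> pop 34, enqueue [none], visited so far: [14, 4, 24, 22, 32, 35, 34]
  queue [38] -> pop 38, enqueue [48], visited so far: [14, 4, 24, 22, 32, 35, 34, 38]
  queue [48] -> pop 48, enqueue [44], visited so far: [14, 4, 24, 22, 32, 35, 34, 38, 48]
  queue [44] -> pop 44, enqueue [none], visited so far: [14, 4, 24, 22, 32, 35, 34, 38, 48, 44]
Result: [14, 4, 24, 22, 32, 35, 34, 38, 48, 44]


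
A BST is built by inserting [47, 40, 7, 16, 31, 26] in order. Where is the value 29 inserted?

Starting tree (level order): [47, 40, None, 7, None, None, 16, None, 31, 26]
Insertion path: 47 -> 40 -> 7 -> 16 -> 31 -> 26
Result: insert 29 as right child of 26
Final tree (level order): [47, 40, None, 7, None, None, 16, None, 31, 26, None, None, 29]


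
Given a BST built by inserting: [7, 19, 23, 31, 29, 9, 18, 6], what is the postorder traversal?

Tree insertion order: [7, 19, 23, 31, 29, 9, 18, 6]
Tree (level-order array): [7, 6, 19, None, None, 9, 23, None, 18, None, 31, None, None, 29]
Postorder traversal: [6, 18, 9, 29, 31, 23, 19, 7]


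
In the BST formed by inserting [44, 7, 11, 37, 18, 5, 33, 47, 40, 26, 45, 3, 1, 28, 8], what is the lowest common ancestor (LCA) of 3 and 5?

Tree insertion order: [44, 7, 11, 37, 18, 5, 33, 47, 40, 26, 45, 3, 1, 28, 8]
Tree (level-order array): [44, 7, 47, 5, 11, 45, None, 3, None, 8, 37, None, None, 1, None, None, None, 18, 40, None, None, None, 33, None, None, 26, None, None, 28]
In a BST, the LCA of p=3, q=5 is the first node v on the
root-to-leaf path with p <= v <= q (go left if both < v, right if both > v).
Walk from root:
  at 44: both 3 and 5 < 44, go left
  at 7: both 3 and 5 < 7, go left
  at 5: 3 <= 5 <= 5, this is the LCA
LCA = 5


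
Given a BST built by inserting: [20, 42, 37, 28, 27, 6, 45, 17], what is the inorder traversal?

Tree insertion order: [20, 42, 37, 28, 27, 6, 45, 17]
Tree (level-order array): [20, 6, 42, None, 17, 37, 45, None, None, 28, None, None, None, 27]
Inorder traversal: [6, 17, 20, 27, 28, 37, 42, 45]


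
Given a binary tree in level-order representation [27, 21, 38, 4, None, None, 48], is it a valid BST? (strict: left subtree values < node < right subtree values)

Level-order array: [27, 21, 38, 4, None, None, 48]
Validate using subtree bounds (lo, hi): at each node, require lo < value < hi,
then recurse left with hi=value and right with lo=value.
Preorder trace (stopping at first violation):
  at node 27 with bounds (-inf, +inf): OK
  at node 21 with bounds (-inf, 27): OK
  at node 4 with bounds (-inf, 21): OK
  at node 38 with bounds (27, +inf): OK
  at node 48 with bounds (38, +inf): OK
No violation found at any node.
Result: Valid BST


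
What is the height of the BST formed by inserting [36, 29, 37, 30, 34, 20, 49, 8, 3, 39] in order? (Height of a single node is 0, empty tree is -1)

Insertion order: [36, 29, 37, 30, 34, 20, 49, 8, 3, 39]
Tree (level-order array): [36, 29, 37, 20, 30, None, 49, 8, None, None, 34, 39, None, 3]
Compute height bottom-up (empty subtree = -1):
  height(3) = 1 + max(-1, -1) = 0
  height(8) = 1 + max(0, -1) = 1
  height(20) = 1 + max(1, -1) = 2
  height(34) = 1 + max(-1, -1) = 0
  height(30) = 1 + max(-1, 0) = 1
  height(29) = 1 + max(2, 1) = 3
  height(39) = 1 + max(-1, -1) = 0
  height(49) = 1 + max(0, -1) = 1
  height(37) = 1 + max(-1, 1) = 2
  height(36) = 1 + max(3, 2) = 4
Height = 4


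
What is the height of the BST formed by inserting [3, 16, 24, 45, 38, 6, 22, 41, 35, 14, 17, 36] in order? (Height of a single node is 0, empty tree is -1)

Insertion order: [3, 16, 24, 45, 38, 6, 22, 41, 35, 14, 17, 36]
Tree (level-order array): [3, None, 16, 6, 24, None, 14, 22, 45, None, None, 17, None, 38, None, None, None, 35, 41, None, 36]
Compute height bottom-up (empty subtree = -1):
  height(14) = 1 + max(-1, -1) = 0
  height(6) = 1 + max(-1, 0) = 1
  height(17) = 1 + max(-1, -1) = 0
  height(22) = 1 + max(0, -1) = 1
  height(36) = 1 + max(-1, -1) = 0
  height(35) = 1 + max(-1, 0) = 1
  height(41) = 1 + max(-1, -1) = 0
  height(38) = 1 + max(1, 0) = 2
  height(45) = 1 + max(2, -1) = 3
  height(24) = 1 + max(1, 3) = 4
  height(16) = 1 + max(1, 4) = 5
  height(3) = 1 + max(-1, 5) = 6
Height = 6


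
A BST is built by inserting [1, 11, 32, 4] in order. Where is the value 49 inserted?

Starting tree (level order): [1, None, 11, 4, 32]
Insertion path: 1 -> 11 -> 32
Result: insert 49 as right child of 32
Final tree (level order): [1, None, 11, 4, 32, None, None, None, 49]


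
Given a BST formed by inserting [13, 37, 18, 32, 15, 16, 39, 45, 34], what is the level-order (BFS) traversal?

Tree insertion order: [13, 37, 18, 32, 15, 16, 39, 45, 34]
Tree (level-order array): [13, None, 37, 18, 39, 15, 32, None, 45, None, 16, None, 34]
BFS from the root, enqueuing left then right child of each popped node:
  queue [13] -> pop 13, enqueue [37], visited so far: [13]
  queue [37] -> pop 37, enqueue [18, 39], visited so far: [13, 37]
  queue [18, 39] -> pop 18, enqueue [15, 32], visited so far: [13, 37, 18]
  queue [39, 15, 32] -> pop 39, enqueue [45], visited so far: [13, 37, 18, 39]
  queue [15, 32, 45] -> pop 15, enqueue [16], visited so far: [13, 37, 18, 39, 15]
  queue [32, 45, 16] -> pop 32, enqueue [34], visited so far: [13, 37, 18, 39, 15, 32]
  queue [45, 16, 34] -> pop 45, enqueue [none], visited so far: [13, 37, 18, 39, 15, 32, 45]
  queue [16, 34] -> pop 16, enqueue [none], visited so far: [13, 37, 18, 39, 15, 32, 45, 16]
  queue [34] -> pop 34, enqueue [none], visited so far: [13, 37, 18, 39, 15, 32, 45, 16, 34]
Result: [13, 37, 18, 39, 15, 32, 45, 16, 34]


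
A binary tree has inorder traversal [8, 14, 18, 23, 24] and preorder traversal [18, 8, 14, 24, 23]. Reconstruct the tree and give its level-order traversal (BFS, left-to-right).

Inorder:  [8, 14, 18, 23, 24]
Preorder: [18, 8, 14, 24, 23]
Algorithm: preorder visits root first, so consume preorder in order;
for each root, split the current inorder slice at that value into
left-subtree inorder and right-subtree inorder, then recurse.
Recursive splits:
  root=18; inorder splits into left=[8, 14], right=[23, 24]
  root=8; inorder splits into left=[], right=[14]
  root=14; inorder splits into left=[], right=[]
  root=24; inorder splits into left=[23], right=[]
  root=23; inorder splits into left=[], right=[]
Reconstructed level-order: [18, 8, 24, 14, 23]


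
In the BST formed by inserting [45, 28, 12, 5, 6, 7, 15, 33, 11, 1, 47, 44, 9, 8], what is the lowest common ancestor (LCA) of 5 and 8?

Tree insertion order: [45, 28, 12, 5, 6, 7, 15, 33, 11, 1, 47, 44, 9, 8]
Tree (level-order array): [45, 28, 47, 12, 33, None, None, 5, 15, None, 44, 1, 6, None, None, None, None, None, None, None, 7, None, 11, 9, None, 8]
In a BST, the LCA of p=5, q=8 is the first node v on the
root-to-leaf path with p <= v <= q (go left if both < v, right if both > v).
Walk from root:
  at 45: both 5 and 8 < 45, go left
  at 28: both 5 and 8 < 28, go left
  at 12: both 5 and 8 < 12, go left
  at 5: 5 <= 5 <= 8, this is the LCA
LCA = 5


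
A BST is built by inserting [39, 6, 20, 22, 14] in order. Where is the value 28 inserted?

Starting tree (level order): [39, 6, None, None, 20, 14, 22]
Insertion path: 39 -> 6 -> 20 -> 22
Result: insert 28 as right child of 22
Final tree (level order): [39, 6, None, None, 20, 14, 22, None, None, None, 28]


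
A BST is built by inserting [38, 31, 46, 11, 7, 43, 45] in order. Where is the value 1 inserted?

Starting tree (level order): [38, 31, 46, 11, None, 43, None, 7, None, None, 45]
Insertion path: 38 -> 31 -> 11 -> 7
Result: insert 1 as left child of 7
Final tree (level order): [38, 31, 46, 11, None, 43, None, 7, None, None, 45, 1]


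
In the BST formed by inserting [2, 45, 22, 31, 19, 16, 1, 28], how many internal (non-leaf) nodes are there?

Tree built from: [2, 45, 22, 31, 19, 16, 1, 28]
Tree (level-order array): [2, 1, 45, None, None, 22, None, 19, 31, 16, None, 28]
Rule: An internal node has at least one child.
Per-node child counts:
  node 2: 2 child(ren)
  node 1: 0 child(ren)
  node 45: 1 child(ren)
  node 22: 2 child(ren)
  node 19: 1 child(ren)
  node 16: 0 child(ren)
  node 31: 1 child(ren)
  node 28: 0 child(ren)
Matching nodes: [2, 45, 22, 19, 31]
Count of internal (non-leaf) nodes: 5
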